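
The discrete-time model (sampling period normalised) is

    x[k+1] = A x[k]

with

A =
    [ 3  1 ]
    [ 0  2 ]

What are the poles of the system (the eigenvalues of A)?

det(zI - A) = z^2 - (tr A)z + det A, with tr A = 3 + 2 = 5 and det A = 3·2 - 1·0 = 6 - 0 = 6.
So p(z) = det(zI - A) = z^2 - 5z + 6.
Factor z^2 - 5z + 6: two numbers with sum 5 and product 6 are 3 and 2, so z^2 - 5z + 6 = (z - 3)(z - 2).
Hence p(z) = (z - 3) (z - 2), with roots 2, 3.

2, 3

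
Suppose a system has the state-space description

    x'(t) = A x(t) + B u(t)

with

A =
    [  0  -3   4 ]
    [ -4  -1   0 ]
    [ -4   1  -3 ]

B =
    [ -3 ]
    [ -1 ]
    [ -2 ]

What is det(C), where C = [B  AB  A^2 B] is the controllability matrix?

AB = [[-5], [13], [17]]
A^2B = [[29], [7], [-18]]
Controllability matrix C = [B  AB  A^2B] = [[-3, -5, 29], [-1, 13, 7], [-2, 17, -18]]
Expanding along the first row, det(C) = (-3)·(13·(-18) - 7·17) - (-5)·((-1)·(-18) - 7·(-2)) + 29·((-1)·17 - 13·(-2)) = (-3)·(-353) - (-5)·32 + 29·9 = 1480
Since det(C) ≠ 0, rank(C) = 3 and the system is completely controllable.

1480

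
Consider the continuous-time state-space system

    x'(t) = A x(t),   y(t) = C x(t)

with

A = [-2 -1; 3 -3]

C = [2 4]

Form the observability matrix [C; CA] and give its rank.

CA = [[8, -14]]
Observability matrix O = [C; CA] = [[2, 4], [8, -14]]
det(O) = 2·(-14) - 4·8 = -28 - 32 = -60 ≠ 0, so rank(O) = 2.
rank(O) = 2 = n, so the pair (A, C) is completely observable.

2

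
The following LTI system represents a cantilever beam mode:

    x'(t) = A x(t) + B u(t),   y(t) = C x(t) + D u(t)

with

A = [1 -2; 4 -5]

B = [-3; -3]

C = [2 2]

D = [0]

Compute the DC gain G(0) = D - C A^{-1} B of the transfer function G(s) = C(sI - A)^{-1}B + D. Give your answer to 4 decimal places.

-12.0000

G(0) = C(-A)^{-1}B + D = -C A^{-1} B + D.
det A = 3, so A^{-1} = (1/3)·adj(A) = [[-5/3, 2/3], [-4/3, 1/3]]
A^{-1} B = [3, 3]^T
C A^{-1} B = 12
G(0) = D - C A^{-1} B = 0 - (12) = -12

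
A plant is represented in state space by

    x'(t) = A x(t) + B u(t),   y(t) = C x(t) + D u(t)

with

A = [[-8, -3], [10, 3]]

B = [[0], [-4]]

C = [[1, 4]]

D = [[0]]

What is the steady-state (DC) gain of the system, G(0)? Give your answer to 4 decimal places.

G(0) = C(-A)^{-1}B + D = -C A^{-1} B + D.
det A = 6, so A^{-1} = (1/6)·adj(A) = [[1/2, 1/2], [-5/3, -4/3]]
A^{-1} B = [-2, 16/3]^T
C A^{-1} B = 58/3
G(0) = D - C A^{-1} B = 0 - (58/3) = -58/3 ≈ -19.3333

-19.3333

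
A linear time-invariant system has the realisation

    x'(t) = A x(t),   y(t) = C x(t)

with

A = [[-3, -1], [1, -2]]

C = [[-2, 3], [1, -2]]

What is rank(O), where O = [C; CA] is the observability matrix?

2

CA = [[9, -4], [-5, 3]]
Observability matrix O = [C; CA] = [[-2, 3], [1, -2], [9, -4], [-5, 3]]
Take the 2×2 submatrix of O formed by rows 1, 2: [[-2, 3], [1, -2]]. Its determinant is (-2)·(-2) - 3·1 = 4 - 3 = 1 ≠ 0.
So rank(O) ≥ 2; since O has 2 columns, rank(O) = 2.
rank(O) = 2 = n, so the pair (A, C) is completely observable.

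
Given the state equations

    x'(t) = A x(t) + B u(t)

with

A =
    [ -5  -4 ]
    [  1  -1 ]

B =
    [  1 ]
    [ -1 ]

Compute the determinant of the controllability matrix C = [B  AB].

1

AB = [[-1], [2]]
Controllability matrix C = [B  AB] = [[1, -1], [-1, 2]]
det(C) = 1·2 - (-1)·(-1) = 2 - 1 = 1
Since det(C) ≠ 0, rank(C) = 2 and the system is completely controllable.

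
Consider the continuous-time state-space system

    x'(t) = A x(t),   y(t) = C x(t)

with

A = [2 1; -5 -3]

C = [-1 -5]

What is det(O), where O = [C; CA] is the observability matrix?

101

CA = [[23, 14]]
Observability matrix O = [C; CA] = [[-1, -5], [23, 14]]
det(O) = (-1)·14 - (-5)·23 = -14 - (-115) = 101
Since det(O) ≠ 0, rank(O) = 2 and the system is completely observable.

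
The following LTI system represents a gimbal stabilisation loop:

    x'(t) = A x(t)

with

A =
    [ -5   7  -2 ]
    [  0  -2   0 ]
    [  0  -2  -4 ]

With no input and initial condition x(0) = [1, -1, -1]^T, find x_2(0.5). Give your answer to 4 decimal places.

-0.3679

det(sI - A) = s^3 - (tr A)s^2 + (M11 + M22 + M33)s - det A, where Mii is the 2×2 principal minor of A obtained by deleting row i and column i.
tr A = (-5) + (-2) + (-4) = -11; M11 = (-2)·(-4) - 0·(-2) = 8 - 0 = 8; M22 = (-5)·(-4) - (-2)·0 = 20 - 0 = 20; M33 = (-5)·(-2) - 7·0 = 10 - 0 = 10; sum of minors = 38.
det A = (-5)·((-2)·(-4) - 0·(-2)) - 7·(0·(-4) - 0·0) + (-2)·(0·(-2) - (-2)·0) = (-5)·8 - 7·0 + (-2)·0 = -40.
So p(s) = det(sI - A) = s^3 + 11s^2 + 38s + 40.
Rational-root test: any integer root divides 40. Testing small divisors, s = -2 works: p(-2) = -8 + 44 + (-76) + 40 = 0, so (s + 2) is a factor.
Dividing, p(s) = (s + 2)(s^2 + 9s + 20).
Factor s^2 + 9s + 20: two numbers with sum -9 and product 20 are -4 and -5, so s^2 + 9s + 20 = (s + 4)(s + 5).
Hence p(s) = (s + 2) (s + 4) (s + 5), with roots -5, -4, -2.
The eigenvalues -5, -4, -2 are distinct and real, so A is diagonalisable and x(t) = e^{At} x(0) = V diag(e^{λ_i t}) V^{-1} x(0), where the columns of V are the eigenvectors.
λ = -5: A - (-5)I = [[0, 7, -2], [0, 3, 0], [0, -2, 1]]. v must be orthogonal to every row; (row 1) × (row 2) = [6, 0, 0], so take v_1 = [1, 0, 0]^T.
λ = -4: A - (-4)I = [[-1, 7, -2], [0, 2, 0], [0, -2, 0]]. v must be orthogonal to every row; (row 1) × (row 2) = [4, 0, -2], so take v_2 = [2, 0, -1]^T.
λ = -2: A - (-2)I = [[-3, 7, -2], [0, 0, 0], [0, -2, -2]]. v must be orthogonal to every row; (row 1) × (row 3) = [-18, -6, 6], so take v_3 = [-3, -1, 1]^T.
V = [v_1 v_2 v_3] = [[1, 2, -3], [0, 0, -1], [0, -1, 1]] has det V = -1, so V^{-1} = adj(V)/det V = [[1, -1, 2], [0, -1, -1], [0, -1, 0]].
Modal coordinates z(0) = V^{-1} x(0): 1·1 + (-1)·(-1) + 2·(-1) = 0; 0·1 + (-1)·(-1) + (-1)·(-1) = 2; 0·1 + (-1)·(-1) + 0·(-1) = 1; so z(0) = [0, 2, 1]^T.
x_2(t) = Σ_i (v_i)_2 · z_i(0) · e^{λ_i t} (row 2 of V times the modal terms).
x_2(0.5) = 0·0·e^{-5·0.5} + 0·2·e^{-4·0.5} + (-1)·1·e^{-2·0.5} = 0·0.082085 + 0·0.135335 + (-1)·0.367879 = -0.3679.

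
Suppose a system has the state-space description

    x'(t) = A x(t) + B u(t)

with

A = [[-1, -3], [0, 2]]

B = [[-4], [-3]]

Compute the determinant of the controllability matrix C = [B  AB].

AB = [[13], [-6]]
Controllability matrix C = [B  AB] = [[-4, 13], [-3, -6]]
det(C) = (-4)·(-6) - 13·(-3) = 24 - (-39) = 63
Since det(C) ≠ 0, rank(C) = 2 and the system is completely controllable.

63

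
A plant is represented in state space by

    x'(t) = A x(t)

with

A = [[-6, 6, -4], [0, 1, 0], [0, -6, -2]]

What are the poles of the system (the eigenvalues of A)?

-6, -2, 1

det(sI - A) = s^3 - (tr A)s^2 + (M11 + M22 + M33)s - det A, where Mii is the 2×2 principal minor of A obtained by deleting row i and column i.
tr A = (-6) + 1 + (-2) = -7; M11 = 1·(-2) - 0·(-6) = -2 - 0 = -2; M22 = (-6)·(-2) - (-4)·0 = 12 - 0 = 12; M33 = (-6)·1 - 6·0 = -6 - 0 = -6; sum of minors = 4.
det A = (-6)·(1·(-2) - 0·(-6)) - 6·(0·(-2) - 0·0) + (-4)·(0·(-6) - 1·0) = (-6)·(-2) - 6·0 + (-4)·0 = 12.
So p(s) = det(sI - A) = s^3 + 7s^2 + 4s - 12.
Rational-root test: any integer root divides -12. Testing small divisors, s = 1 works: p(1) = 1 + 7 + 4 + (-12) = 0, so (s - 1) is a factor.
Dividing, p(s) = (s - 1)(s^2 + 8s + 12).
Factor s^2 + 8s + 12: two numbers with sum -8 and product 12 are -2 and -6, so s^2 + 8s + 12 = (s + 2)(s + 6).
Hence p(s) = (s - 1) (s + 2) (s + 6), with roots -6, -2, 1.
At least one eigenvalue has non-negative real part, so the system is not asymptotically stable.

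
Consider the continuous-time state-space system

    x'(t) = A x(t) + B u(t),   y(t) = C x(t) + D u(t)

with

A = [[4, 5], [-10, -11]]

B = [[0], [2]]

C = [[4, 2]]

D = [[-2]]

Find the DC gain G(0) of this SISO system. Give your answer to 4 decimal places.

G(0) = C(-A)^{-1}B + D = -C A^{-1} B + D.
det A = 6, so A^{-1} = (1/6)·adj(A) = [[-11/6, -5/6], [5/3, 2/3]]
A^{-1} B = [-5/3, 4/3]^T
C A^{-1} B = -4
G(0) = D - C A^{-1} B = -2 - (-4) = 2

2.0000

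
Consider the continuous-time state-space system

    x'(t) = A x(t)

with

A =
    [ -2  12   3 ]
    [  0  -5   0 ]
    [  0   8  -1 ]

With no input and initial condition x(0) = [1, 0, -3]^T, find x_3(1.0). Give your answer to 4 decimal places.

det(sI - A) = s^3 - (tr A)s^2 + (M11 + M22 + M33)s - det A, where Mii is the 2×2 principal minor of A obtained by deleting row i and column i.
tr A = (-2) + (-5) + (-1) = -8; M11 = (-5)·(-1) - 0·8 = 5 - 0 = 5; M22 = (-2)·(-1) - 3·0 = 2 - 0 = 2; M33 = (-2)·(-5) - 12·0 = 10 - 0 = 10; sum of minors = 17.
det A = (-2)·((-5)·(-1) - 0·8) - 12·(0·(-1) - 0·0) + 3·(0·8 - (-5)·0) = (-2)·5 - 12·0 + 3·0 = -10.
So p(s) = det(sI - A) = s^3 + 8s^2 + 17s + 10.
Rational-root test: any integer root divides 10. Testing small divisors, s = -1 works: p(-1) = -1 + 8 + (-17) + 10 = 0, so (s + 1) is a factor.
Dividing, p(s) = (s + 1)(s^2 + 7s + 10).
Factor s^2 + 7s + 10: two numbers with sum -7 and product 10 are -2 and -5, so s^2 + 7s + 10 = (s + 2)(s + 5).
Hence p(s) = (s + 1) (s + 2) (s + 5), with roots -5, -2, -1.
The eigenvalues -5, -2, -1 are distinct and real, so A is diagonalisable and x(t) = e^{At} x(0) = V diag(e^{λ_i t}) V^{-1} x(0), where the columns of V are the eigenvectors.
λ = -5: A - (-5)I = [[3, 12, 3], [0, 0, 0], [0, 8, 4]]. v must be orthogonal to every row; (row 1) × (row 3) = [24, -12, 24], so take v_1 = [-2, 1, -2]^T.
λ = -2: A - (-2)I = [[0, 12, 3], [0, -3, 0], [0, 8, 1]]. v must be orthogonal to every row; (row 1) × (row 2) = [9, 0, 0], so take v_2 = [-1, 0, 0]^T.
λ = -1: A - (-1)I = [[-1, 12, 3], [0, -4, 0], [0, 8, 0]]. v must be orthogonal to every row; (row 1) × (row 2) = [12, 0, 4], so take v_3 = [-3, 0, -1]^T.
V = [v_1 v_2 v_3] = [[-2, -1, -3], [1, 0, 0], [-2, 0, -1]] has det V = -1, so V^{-1} = adj(V)/det V = [[0, 1, 0], [-1, 4, 3], [0, -2, -1]].
Modal coordinates z(0) = V^{-1} x(0): 0·1 + 1·0 + 0·(-3) = 0; (-1)·1 + 4·0 + 3·(-3) = -10; 0·1 + (-2)·0 + (-1)·(-3) = 3; so z(0) = [0, -10, 3]^T.
x_3(t) = Σ_i (v_i)_3 · z_i(0) · e^{λ_i t} (row 3 of V times the modal terms).
x_3(1.0) = (-2)·0·e^{-5·1.0} + 0·(-10)·e^{-2·1.0} + (-1)·3·e^{-1·1.0} = 0·0.006738 + 0·0.135335 + (-3)·0.367879 = -1.1036.

-1.1036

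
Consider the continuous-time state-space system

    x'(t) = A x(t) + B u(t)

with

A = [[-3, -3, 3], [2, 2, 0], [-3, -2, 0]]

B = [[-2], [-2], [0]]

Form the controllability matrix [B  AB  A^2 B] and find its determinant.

-1000

AB = [[12], [-8], [10]]
A^2B = [[18], [8], [-20]]
Controllability matrix C = [B  AB  A^2B] = [[-2, 12, 18], [-2, -8, 8], [0, 10, -20]]
Expanding along the first row, det(C) = (-2)·((-8)·(-20) - 8·10) - 12·((-2)·(-20) - 8·0) + 18·((-2)·10 - (-8)·0) = (-2)·80 - 12·40 + 18·(-20) = -1000
Since det(C) ≠ 0, rank(C) = 3 and the system is completely controllable.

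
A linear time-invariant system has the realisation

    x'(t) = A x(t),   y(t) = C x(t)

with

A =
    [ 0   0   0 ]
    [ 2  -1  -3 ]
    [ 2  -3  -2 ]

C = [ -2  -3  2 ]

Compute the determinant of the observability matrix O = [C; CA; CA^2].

CA = [[-2, -3, 5]]
CA^2 = [[4, -12, -1]]
Observability matrix O = [C; CA; CA^2] = [[-2, -3, 2], [-2, -3, 5], [4, -12, -1]]
Expanding along the first row, det(O) = (-2)·((-3)·(-1) - 5·(-12)) - (-3)·((-2)·(-1) - 5·4) + 2·((-2)·(-12) - (-3)·4) = (-2)·63 - (-3)·(-18) + 2·36 = -108
Since det(O) ≠ 0, rank(O) = 3 and the system is completely observable.

-108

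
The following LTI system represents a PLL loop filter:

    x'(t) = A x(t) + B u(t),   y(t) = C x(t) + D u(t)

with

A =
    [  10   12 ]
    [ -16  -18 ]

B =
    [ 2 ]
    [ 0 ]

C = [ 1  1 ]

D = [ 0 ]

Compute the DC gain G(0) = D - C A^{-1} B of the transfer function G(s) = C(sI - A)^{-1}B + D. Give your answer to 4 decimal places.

G(0) = C(-A)^{-1}B + D = -C A^{-1} B + D.
det A = 12, so A^{-1} = (1/12)·adj(A) = [[-3/2, -1], [4/3, 5/6]]
A^{-1} B = [-3, 8/3]^T
C A^{-1} B = -1/3
G(0) = D - C A^{-1} B = 0 - (-1/3) = 1/3 ≈ 0.3333

0.3333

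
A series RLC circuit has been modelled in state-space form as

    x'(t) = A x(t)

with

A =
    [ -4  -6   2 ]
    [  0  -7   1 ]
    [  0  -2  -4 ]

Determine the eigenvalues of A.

det(sI - A) = s^3 - (tr A)s^2 + (M11 + M22 + M33)s - det A, where Mii is the 2×2 principal minor of A obtained by deleting row i and column i.
tr A = (-4) + (-7) + (-4) = -15; M11 = (-7)·(-4) - 1·(-2) = 28 - (-2) = 30; M22 = (-4)·(-4) - 2·0 = 16 - 0 = 16; M33 = (-4)·(-7) - (-6)·0 = 28 - 0 = 28; sum of minors = 74.
det A = (-4)·((-7)·(-4) - 1·(-2)) - (-6)·(0·(-4) - 1·0) + 2·(0·(-2) - (-7)·0) = (-4)·30 - (-6)·0 + 2·0 = -120.
So p(s) = det(sI - A) = s^3 + 15s^2 + 74s + 120.
Rational-root test: any integer root divides 120. Testing small divisors, s = -4 works: p(-4) = -64 + 240 + (-296) + 120 = 0, so (s + 4) is a factor.
Dividing, p(s) = (s + 4)(s^2 + 11s + 30).
Factor s^2 + 11s + 30: two numbers with sum -11 and product 30 are -5 and -6, so s^2 + 11s + 30 = (s + 5)(s + 6).
Hence p(s) = (s + 4) (s + 5) (s + 6), with roots -6, -5, -4.
All eigenvalues have negative real part, so the system is asymptotically stable.

-6, -5, -4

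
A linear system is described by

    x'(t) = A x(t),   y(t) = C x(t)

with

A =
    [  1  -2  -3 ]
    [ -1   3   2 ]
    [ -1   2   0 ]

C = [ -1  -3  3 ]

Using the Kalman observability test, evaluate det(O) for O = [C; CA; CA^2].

76

CA = [[-1, -1, -3]]
CA^2 = [[3, -7, 1]]
Observability matrix O = [C; CA; CA^2] = [[-1, -3, 3], [-1, -1, -3], [3, -7, 1]]
Expanding along the first row, det(O) = (-1)·((-1)·1 - (-3)·(-7)) - (-3)·((-1)·1 - (-3)·3) + 3·((-1)·(-7) - (-1)·3) = (-1)·(-22) - (-3)·8 + 3·10 = 76
Since det(O) ≠ 0, rank(O) = 3 and the system is completely observable.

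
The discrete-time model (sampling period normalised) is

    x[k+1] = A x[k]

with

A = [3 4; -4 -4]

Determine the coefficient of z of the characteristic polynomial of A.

1

For a 2×2 matrix, det(zI - A) = z^2 - (tr A)z + det A.
tr A = -1, det A = 4.
So p(z) = z^2 + z + 4.
The coefficient of z is 1.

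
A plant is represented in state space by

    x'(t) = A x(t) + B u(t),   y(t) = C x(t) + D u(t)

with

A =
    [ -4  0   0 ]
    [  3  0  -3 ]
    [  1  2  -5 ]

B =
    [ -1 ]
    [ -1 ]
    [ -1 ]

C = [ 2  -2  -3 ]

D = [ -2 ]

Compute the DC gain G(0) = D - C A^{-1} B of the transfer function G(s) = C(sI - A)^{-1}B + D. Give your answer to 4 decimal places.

0.9167

G(0) = C(-A)^{-1}B + D = -C A^{-1} B + D.
det A = -24, so A^{-1} = (1/-24)·adj(A) = [[-1/4, 0, 0], [-1/2, -5/6, 1/2], [-1/4, -1/3, 0]]
A^{-1} B = [1/4, 5/6, 7/12]^T
C A^{-1} B = -35/12
G(0) = D - C A^{-1} B = -2 - (-35/12) = 11/12 ≈ 0.9167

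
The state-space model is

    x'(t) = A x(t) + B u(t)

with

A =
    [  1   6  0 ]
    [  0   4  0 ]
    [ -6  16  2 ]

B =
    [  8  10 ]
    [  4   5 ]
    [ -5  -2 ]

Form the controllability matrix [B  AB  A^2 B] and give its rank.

AB = [[32, 40], [16, 20], [6, 16]]
A^2B = [[128, 160], [64, 80], [76, 112]]
Controllability matrix C = [B  AB  A^2B] = [[8, 10, 32, 40, 128, 160], [4, 5, 16, 20, 64, 80], [-5, -2, 6, 16, 76, 112]]
The rows r1, r2, r3 of C are linearly dependent: -r1 + 2·r2 = 0 (check each entry), so rank(C) ≤ 2.
The 2×2 minor from rows 1, 3, columns 1, 2 is 8·(-2) - 10·(-5) = -16 - (-50) = 34 ≠ 0, so rank(C) = 2.
rank(C) = 2 < n = 3, so the pair (A, B) is not completely controllable.

2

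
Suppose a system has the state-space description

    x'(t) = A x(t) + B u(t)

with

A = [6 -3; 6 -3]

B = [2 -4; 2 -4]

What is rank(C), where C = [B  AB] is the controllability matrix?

AB = [[6, -12], [6, -12]]
Controllability matrix C = [B  AB] = [[2, -4, 6, -12], [2, -4, 6, -12]]
Every column of C is a scalar multiple of column 1 = [2, 2] (multipliers 1, -2, 3, -6), so the columns span a one-dimensional space.
C ≠ 0, hence rank(C) = 1.
rank(C) = 1 < n = 2, so the pair (A, B) is not completely controllable.

1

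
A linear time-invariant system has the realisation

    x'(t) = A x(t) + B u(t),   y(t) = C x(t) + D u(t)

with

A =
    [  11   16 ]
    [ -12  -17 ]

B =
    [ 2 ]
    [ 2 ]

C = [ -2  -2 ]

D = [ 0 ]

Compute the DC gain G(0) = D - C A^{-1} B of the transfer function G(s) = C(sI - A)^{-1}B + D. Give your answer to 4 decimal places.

-8.0000

G(0) = C(-A)^{-1}B + D = -C A^{-1} B + D.
det A = 5, so A^{-1} = (1/5)·adj(A) = [[-17/5, -16/5], [12/5, 11/5]]
A^{-1} B = [-66/5, 46/5]^T
C A^{-1} B = 8
G(0) = D - C A^{-1} B = 0 - (8) = -8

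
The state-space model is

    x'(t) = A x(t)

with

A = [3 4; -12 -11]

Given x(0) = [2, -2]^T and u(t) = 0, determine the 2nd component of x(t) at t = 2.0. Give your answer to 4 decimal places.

-0.0147

det(sI - A) = s^2 - (tr A)s + det A, with tr A = 3 + (-11) = -8 and det A = 3·(-11) - 4·(-12) = -33 - (-48) = 15.
So p(s) = det(sI - A) = s^2 + 8s + 15.
Factor s^2 + 8s + 15: two numbers with sum -8 and product 15 are -3 and -5, so s^2 + 8s + 15 = (s + 3)(s + 5).
Hence p(s) = (s + 3) (s + 5), with roots -5, -3.
The eigenvalues -5, -3 are distinct and real, so A is diagonalisable and x(t) = e^{At} x(0) = V diag(e^{λ_i t}) V^{-1} x(0), where the columns of V are the eigenvectors.
λ = -5: A - (-5)I = [[8, 4], [-12, -6]]. Row 1 gives 8·v1 + 4·v2 = 0, so take v_1 = [1, -2]^T.
λ = -3: A - (-3)I = [[6, 4], [-12, -8]]. Row 1 gives 6·v1 + 4·v2 = 0, so take v_2 = [2, -3]^T.
V = [v_1 v_2] = [[1, 2], [-2, -3]] has det V = 1, so V^{-1} = adj(V)/det V = [[-3, -2], [2, 1]].
Modal coordinates z(0) = V^{-1} x(0): (-3)·2 + (-2)·(-2) = -2; 2·2 + 1·(-2) = 2; so z(0) = [-2, 2]^T.
x_2(t) = Σ_i (v_i)_2 · z_i(0) · e^{λ_i t} (row 2 of V times the modal terms).
x_2(2.0) = (-2)·(-2)·e^{-5·2.0} + (-3)·2·e^{-3·2.0} = 4·0.000045 + (-6)·0.002479 = -0.0147.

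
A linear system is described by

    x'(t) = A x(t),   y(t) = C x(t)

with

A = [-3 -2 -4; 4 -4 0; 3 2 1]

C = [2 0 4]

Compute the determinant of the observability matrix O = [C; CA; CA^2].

CA = [[6, 4, -4]]
CA^2 = [[-14, -36, -28]]
Observability matrix O = [C; CA; CA^2] = [[2, 0, 4], [6, 4, -4], [-14, -36, -28]]
Expanding along the first row, det(O) = 2·(4·(-28) - (-4)·(-36)) - 0·(6·(-28) - (-4)·(-14)) + 4·(6·(-36) - 4·(-14)) = 2·(-256) - 0·(-224) + 4·(-160) = -1152
Since det(O) ≠ 0, rank(O) = 3 and the system is completely observable.

-1152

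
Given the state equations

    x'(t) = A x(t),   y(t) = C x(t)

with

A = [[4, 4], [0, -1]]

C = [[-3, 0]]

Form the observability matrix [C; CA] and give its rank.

2

CA = [[-12, -12]]
Observability matrix O = [C; CA] = [[-3, 0], [-12, -12]]
det(O) = (-3)·(-12) - 0·(-12) = 36 - 0 = 36 ≠ 0, so rank(O) = 2.
rank(O) = 2 = n, so the pair (A, C) is completely observable.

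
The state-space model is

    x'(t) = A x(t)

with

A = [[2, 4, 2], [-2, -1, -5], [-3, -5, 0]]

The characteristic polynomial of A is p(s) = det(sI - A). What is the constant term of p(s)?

Expand det(sI - A) for the 3×3 matrix.
p(s) = s^3 - s^2 - 13s - 24.
(Check: constant term = det(-A) = (-1)^3 det A = -24; coefficient of s^2 = -tr A = -1.)
The constant term is -24.

-24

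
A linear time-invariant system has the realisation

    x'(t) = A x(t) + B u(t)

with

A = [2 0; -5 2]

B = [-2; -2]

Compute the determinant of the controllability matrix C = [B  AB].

-20

AB = [[-4], [6]]
Controllability matrix C = [B  AB] = [[-2, -4], [-2, 6]]
det(C) = (-2)·6 - (-4)·(-2) = -12 - 8 = -20
Since det(C) ≠ 0, rank(C) = 2 and the system is completely controllable.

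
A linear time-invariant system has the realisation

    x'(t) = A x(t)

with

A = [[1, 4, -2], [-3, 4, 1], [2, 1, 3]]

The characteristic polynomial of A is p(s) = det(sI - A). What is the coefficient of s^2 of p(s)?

-8

Expand det(sI - A) for the 3×3 matrix.
p(s) = s^3 - 8s^2 + 34s - 77.
(Check: constant term = det(-A) = (-1)^3 det A = -77; coefficient of s^2 = -tr A = -8.)
The coefficient of s^2 is -8.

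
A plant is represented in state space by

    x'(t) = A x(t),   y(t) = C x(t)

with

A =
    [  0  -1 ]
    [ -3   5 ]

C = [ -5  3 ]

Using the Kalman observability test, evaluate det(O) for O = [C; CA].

-73

CA = [[-9, 20]]
Observability matrix O = [C; CA] = [[-5, 3], [-9, 20]]
det(O) = (-5)·20 - 3·(-9) = -100 - (-27) = -73
Since det(O) ≠ 0, rank(O) = 2 and the system is completely observable.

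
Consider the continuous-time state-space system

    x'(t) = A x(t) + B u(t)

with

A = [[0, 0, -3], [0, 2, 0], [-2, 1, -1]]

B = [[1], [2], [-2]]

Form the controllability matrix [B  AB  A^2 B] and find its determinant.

-104

AB = [[6], [4], [2]]
A^2B = [[-6], [8], [-10]]
Controllability matrix C = [B  AB  A^2B] = [[1, 6, -6], [2, 4, 8], [-2, 2, -10]]
Expanding along the first row, det(C) = 1·(4·(-10) - 8·2) - 6·(2·(-10) - 8·(-2)) + (-6)·(2·2 - 4·(-2)) = 1·(-56) - 6·(-4) + (-6)·12 = -104
Since det(C) ≠ 0, rank(C) = 3 and the system is completely controllable.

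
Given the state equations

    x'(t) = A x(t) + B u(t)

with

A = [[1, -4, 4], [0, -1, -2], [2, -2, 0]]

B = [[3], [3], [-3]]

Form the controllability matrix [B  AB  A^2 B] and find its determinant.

-3942

AB = [[-21], [3], [0]]
A^2B = [[-33], [-3], [-48]]
Controllability matrix C = [B  AB  A^2B] = [[3, -21, -33], [3, 3, -3], [-3, 0, -48]]
Expanding along the first row, det(C) = 3·(3·(-48) - (-3)·0) - (-21)·(3·(-48) - (-3)·(-3)) + (-33)·(3·0 - 3·(-3)) = 3·(-144) - (-21)·(-153) + (-33)·9 = -3942
Since det(C) ≠ 0, rank(C) = 3 and the system is completely controllable.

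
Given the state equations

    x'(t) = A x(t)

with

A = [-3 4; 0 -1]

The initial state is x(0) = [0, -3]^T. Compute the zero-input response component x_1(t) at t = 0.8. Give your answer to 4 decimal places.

det(sI - A) = s^2 - (tr A)s + det A, with tr A = (-3) + (-1) = -4 and det A = (-3)·(-1) - 4·0 = 3 - 0 = 3.
So p(s) = det(sI - A) = s^2 + 4s + 3.
Factor s^2 + 4s + 3: two numbers with sum -4 and product 3 are -1 and -3, so s^2 + 4s + 3 = (s + 1)(s + 3).
Hence p(s) = (s + 1) (s + 3), with roots -3, -1.
The eigenvalues -3, -1 are distinct and real, so A is diagonalisable and x(t) = e^{At} x(0) = V diag(e^{λ_i t}) V^{-1} x(0), where the columns of V are the eigenvectors.
λ = -3: A - (-3)I = [[0, 4], [0, 2]]. Row 1 gives 0·v1 + 4·v2 = 0, so take v_1 = [1, 0]^T.
λ = -1: A - (-1)I = [[-2, 4], [0, 0]]. Row 1 gives (-2)·v1 + 4·v2 = 0, so take v_2 = [2, 1]^T.
V = [v_1 v_2] = [[1, 2], [0, 1]] has det V = 1, so V^{-1} = adj(V)/det V = [[1, -2], [0, 1]].
Modal coordinates z(0) = V^{-1} x(0): 1·0 + (-2)·(-3) = 6; 0·0 + 1·(-3) = -3; so z(0) = [6, -3]^T.
x_1(t) = Σ_i (v_i)_1 · z_i(0) · e^{λ_i t} (row 1 of V times the modal terms).
x_1(0.8) = 1·6·e^{-3·0.8} + 2·(-3)·e^{-1·0.8} = 6·0.090718 + (-6)·0.449329 = -2.1517.

-2.1517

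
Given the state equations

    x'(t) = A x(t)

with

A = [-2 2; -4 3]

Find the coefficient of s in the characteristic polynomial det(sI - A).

For a 2×2 matrix, det(sI - A) = s^2 - (tr A)s + det A.
tr A = 1, det A = 2.
So p(s) = s^2 - s + 2.
The coefficient of s is -1.

-1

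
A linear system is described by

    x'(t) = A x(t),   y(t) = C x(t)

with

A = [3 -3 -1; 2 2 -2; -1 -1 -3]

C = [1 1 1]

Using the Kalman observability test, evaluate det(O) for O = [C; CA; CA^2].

CA = [[4, -2, -6]]
CA^2 = [[14, -10, 18]]
Observability matrix O = [C; CA; CA^2] = [[1, 1, 1], [4, -2, -6], [14, -10, 18]]
Expanding along the first row, det(O) = 1·((-2)·18 - (-6)·(-10)) - 1·(4·18 - (-6)·14) + 1·(4·(-10) - (-2)·14) = 1·(-96) - 1·156 + 1·(-12) = -264
Since det(O) ≠ 0, rank(O) = 3 and the system is completely observable.

-264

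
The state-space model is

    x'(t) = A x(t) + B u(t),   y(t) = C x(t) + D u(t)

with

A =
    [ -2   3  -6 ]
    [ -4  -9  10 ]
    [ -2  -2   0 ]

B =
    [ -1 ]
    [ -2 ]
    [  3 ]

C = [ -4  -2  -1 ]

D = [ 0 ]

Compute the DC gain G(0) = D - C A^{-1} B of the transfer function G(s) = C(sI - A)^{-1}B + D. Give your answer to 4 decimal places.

G(0) = C(-A)^{-1}B + D = -C A^{-1} B + D.
det A = -40, so A^{-1} = (1/-40)·adj(A) = [[-1/2, -3/10, 3/5], [1/2, 3/10, -11/10], [1/4, 1/4, -3/4]]
A^{-1} B = [29/10, -22/5, -3]^T
C A^{-1} B = 1/5
G(0) = D - C A^{-1} B = 0 - (1/5) = -1/5 ≈ -0.2000

-0.2000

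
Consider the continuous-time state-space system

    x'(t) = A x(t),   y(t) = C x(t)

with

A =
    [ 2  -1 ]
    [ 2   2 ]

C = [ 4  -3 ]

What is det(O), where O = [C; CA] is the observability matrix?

-34

CA = [[2, -10]]
Observability matrix O = [C; CA] = [[4, -3], [2, -10]]
det(O) = 4·(-10) - (-3)·2 = -40 - (-6) = -34
Since det(O) ≠ 0, rank(O) = 2 and the system is completely observable.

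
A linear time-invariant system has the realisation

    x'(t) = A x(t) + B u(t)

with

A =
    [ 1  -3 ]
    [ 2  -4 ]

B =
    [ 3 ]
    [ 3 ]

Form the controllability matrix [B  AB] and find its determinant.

AB = [[-6], [-6]]
Controllability matrix C = [B  AB] = [[3, -6], [3, -6]]
det(C) = 3·(-6) - (-6)·3 = -18 - (-18) = 0
Since det(C) = 0, rank(C) < 2 and the system is not completely controllable.

0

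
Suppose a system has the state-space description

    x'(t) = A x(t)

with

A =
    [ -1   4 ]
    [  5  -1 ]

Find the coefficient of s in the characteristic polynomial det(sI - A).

2

For a 2×2 matrix, det(sI - A) = s^2 - (tr A)s + det A.
tr A = -2, det A = -19.
So p(s) = s^2 + 2s - 19.
The coefficient of s is 2.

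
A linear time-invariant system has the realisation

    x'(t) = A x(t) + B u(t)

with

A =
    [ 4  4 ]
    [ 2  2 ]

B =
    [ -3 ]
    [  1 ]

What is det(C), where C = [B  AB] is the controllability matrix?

AB = [[-8], [-4]]
Controllability matrix C = [B  AB] = [[-3, -8], [1, -4]]
det(C) = (-3)·(-4) - (-8)·1 = 12 - (-8) = 20
Since det(C) ≠ 0, rank(C) = 2 and the system is completely controllable.

20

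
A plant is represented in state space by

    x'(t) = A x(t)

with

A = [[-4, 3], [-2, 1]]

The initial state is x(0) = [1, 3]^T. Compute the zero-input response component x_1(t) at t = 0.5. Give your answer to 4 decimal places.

2.0384

det(sI - A) = s^2 - (tr A)s + det A, with tr A = (-4) + 1 = -3 and det A = (-4)·1 - 3·(-2) = -4 - (-6) = 2.
So p(s) = det(sI - A) = s^2 + 3s + 2.
Factor s^2 + 3s + 2: two numbers with sum -3 and product 2 are -1 and -2, so s^2 + 3s + 2 = (s + 1)(s + 2).
Hence p(s) = (s + 1) (s + 2), with roots -2, -1.
The eigenvalues -2, -1 are distinct and real, so A is diagonalisable and x(t) = e^{At} x(0) = V diag(e^{λ_i t}) V^{-1} x(0), where the columns of V are the eigenvectors.
λ = -2: A - (-2)I = [[-2, 3], [-2, 3]]. Row 1 gives (-2)·v1 + 3·v2 = 0, so take v_1 = [-3, -2]^T.
λ = -1: A - (-1)I = [[-3, 3], [-2, 2]]. Row 1 gives (-3)·v1 + 3·v2 = 0, so take v_2 = [-1, -1]^T.
V = [v_1 v_2] = [[-3, -1], [-2, -1]] has det V = 1, so V^{-1} = adj(V)/det V = [[-1, 1], [2, -3]].
Modal coordinates z(0) = V^{-1} x(0): (-1)·1 + 1·3 = 2; 2·1 + (-3)·3 = -7; so z(0) = [2, -7]^T.
x_1(t) = Σ_i (v_i)_1 · z_i(0) · e^{λ_i t} (row 1 of V times the modal terms).
x_1(0.5) = (-3)·2·e^{-2·0.5} + (-1)·(-7)·e^{-1·0.5} = (-6)·0.367879 + 7·0.606531 = 2.0384.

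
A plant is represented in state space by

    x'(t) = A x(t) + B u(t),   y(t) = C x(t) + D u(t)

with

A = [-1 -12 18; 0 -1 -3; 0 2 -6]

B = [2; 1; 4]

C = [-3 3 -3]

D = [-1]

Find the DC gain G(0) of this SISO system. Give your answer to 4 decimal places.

G(0) = C(-A)^{-1}B + D = -C A^{-1} B + D.
det A = -12, so A^{-1} = (1/-12)·adj(A) = [[-1, 3, -9/2], [0, -1/2, 1/4], [0, -1/6, -1/12]]
A^{-1} B = [-17, 1/2, -1/2]^T
C A^{-1} B = 54
G(0) = D - C A^{-1} B = -1 - (54) = -55

-55.0000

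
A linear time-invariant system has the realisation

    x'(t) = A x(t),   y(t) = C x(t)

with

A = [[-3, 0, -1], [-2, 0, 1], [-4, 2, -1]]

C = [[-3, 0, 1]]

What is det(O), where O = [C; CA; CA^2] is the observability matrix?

128

CA = [[5, 2, 2]]
CA^2 = [[-27, 4, -5]]
Observability matrix O = [C; CA; CA^2] = [[-3, 0, 1], [5, 2, 2], [-27, 4, -5]]
Expanding along the first row, det(O) = (-3)·(2·(-5) - 2·4) - 0·(5·(-5) - 2·(-27)) + 1·(5·4 - 2·(-27)) = (-3)·(-18) - 0·29 + 1·74 = 128
Since det(O) ≠ 0, rank(O) = 3 and the system is completely observable.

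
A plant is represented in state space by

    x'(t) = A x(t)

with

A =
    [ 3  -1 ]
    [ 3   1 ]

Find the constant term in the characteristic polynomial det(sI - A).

For a 2×2 matrix, det(sI - A) = s^2 - (tr A)s + det A.
tr A = 4, det A = 6.
So p(s) = s^2 - 4s + 6.
The constant term is 6.

6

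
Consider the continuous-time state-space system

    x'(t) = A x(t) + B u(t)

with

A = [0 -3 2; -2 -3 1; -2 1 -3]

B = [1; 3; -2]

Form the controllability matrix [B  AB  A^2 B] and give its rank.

3

AB = [[-13], [-13], [7]]
A^2B = [[53], [72], [-8]]
Controllability matrix C = [B  AB  A^2B] = [[1, -13, 53], [3, -13, 72], [-2, 7, -8]]
det(C) = 1·((-13)·(-8) - 72·7) - (-13)·(3·(-8) - 72·(-2)) + 53·(3·7 - (-13)·(-2)) = 1·(-400) - (-13)·120 + 53·(-5) = 895 ≠ 0, so rank(C) = 3.
rank(C) = 3 = n, so the pair (A, B) is completely controllable.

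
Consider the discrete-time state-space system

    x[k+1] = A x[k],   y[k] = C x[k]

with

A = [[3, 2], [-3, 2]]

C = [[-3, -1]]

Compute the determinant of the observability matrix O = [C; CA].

CA = [[-6, -8]]
Observability matrix O = [C; CA] = [[-3, -1], [-6, -8]]
det(O) = (-3)·(-8) - (-1)·(-6) = 24 - 6 = 18
Since det(O) ≠ 0, rank(O) = 2 and the system is completely observable.

18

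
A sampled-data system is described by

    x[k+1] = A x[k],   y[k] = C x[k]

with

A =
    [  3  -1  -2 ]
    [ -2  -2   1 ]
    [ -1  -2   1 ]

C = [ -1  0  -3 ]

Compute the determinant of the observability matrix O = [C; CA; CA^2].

CA = [[0, 7, -1]]
CA^2 = [[-13, -12, 6]]
Observability matrix O = [C; CA; CA^2] = [[-1, 0, -3], [0, 7, -1], [-13, -12, 6]]
Expanding along the first row, det(O) = (-1)·(7·6 - (-1)·(-12)) - 0·(0·6 - (-1)·(-13)) + (-3)·(0·(-12) - 7·(-13)) = (-1)·30 - 0·(-13) + (-3)·91 = -303
Since det(O) ≠ 0, rank(O) = 3 and the system is completely observable.

-303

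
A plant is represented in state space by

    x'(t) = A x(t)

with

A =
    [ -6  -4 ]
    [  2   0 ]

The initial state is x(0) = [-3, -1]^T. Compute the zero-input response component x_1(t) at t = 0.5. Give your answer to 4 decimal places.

0.7567

det(sI - A) = s^2 - (tr A)s + det A, with tr A = (-6) + 0 = -6 and det A = (-6)·0 - (-4)·2 = 0 - (-8) = 8.
So p(s) = det(sI - A) = s^2 + 6s + 8.
Factor s^2 + 6s + 8: two numbers with sum -6 and product 8 are -2 and -4, so s^2 + 6s + 8 = (s + 2)(s + 4).
Hence p(s) = (s + 2) (s + 4), with roots -4, -2.
The eigenvalues -4, -2 are distinct and real, so A is diagonalisable and x(t) = e^{At} x(0) = V diag(e^{λ_i t}) V^{-1} x(0), where the columns of V are the eigenvectors.
λ = -4: A - (-4)I = [[-2, -4], [2, 4]]. Row 1 gives (-2)·v1 + (-4)·v2 = 0, so take v_1 = [2, -1]^T.
λ = -2: A - (-2)I = [[-4, -4], [2, 2]]. Row 1 gives (-4)·v1 + (-4)·v2 = 0, so take v_2 = [-1, 1]^T.
V = [v_1 v_2] = [[2, -1], [-1, 1]] has det V = 1, so V^{-1} = adj(V)/det V = [[1, 1], [1, 2]].
Modal coordinates z(0) = V^{-1} x(0): 1·(-3) + 1·(-1) = -4; 1·(-3) + 2·(-1) = -5; so z(0) = [-4, -5]^T.
x_1(t) = Σ_i (v_i)_1 · z_i(0) · e^{λ_i t} (row 1 of V times the modal terms).
x_1(0.5) = 2·(-4)·e^{-4·0.5} + (-1)·(-5)·e^{-2·0.5} = (-8)·0.135335 + 5·0.367879 = 0.7567.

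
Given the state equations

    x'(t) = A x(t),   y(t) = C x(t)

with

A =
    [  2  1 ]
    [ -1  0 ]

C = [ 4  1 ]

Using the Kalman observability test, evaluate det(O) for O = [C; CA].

9

CA = [[7, 4]]
Observability matrix O = [C; CA] = [[4, 1], [7, 4]]
det(O) = 4·4 - 1·7 = 16 - 7 = 9
Since det(O) ≠ 0, rank(O) = 2 and the system is completely observable.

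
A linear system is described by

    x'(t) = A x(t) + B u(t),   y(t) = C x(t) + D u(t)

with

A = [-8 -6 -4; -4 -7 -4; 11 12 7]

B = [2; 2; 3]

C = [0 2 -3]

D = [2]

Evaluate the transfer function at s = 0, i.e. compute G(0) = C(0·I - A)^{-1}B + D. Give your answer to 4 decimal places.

-68.8333

G(0) = C(-A)^{-1}B + D = -C A^{-1} B + D.
det A = -12, so A^{-1} = (1/-12)·adj(A) = [[1/12, 1/2, 1/3], [4/3, 1, 4/3], [-29/12, -5/2, -8/3]]
A^{-1} B = [13/6, 26/3, -107/6]^T
C A^{-1} B = 425/6
G(0) = D - C A^{-1} B = 2 - (425/6) = -413/6 ≈ -68.8333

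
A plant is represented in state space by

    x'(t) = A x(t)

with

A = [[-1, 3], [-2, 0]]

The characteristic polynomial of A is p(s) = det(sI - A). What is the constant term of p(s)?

For a 2×2 matrix, det(sI - A) = s^2 - (tr A)s + det A.
tr A = -1, det A = 6.
So p(s) = s^2 + s + 6.
The constant term is 6.

6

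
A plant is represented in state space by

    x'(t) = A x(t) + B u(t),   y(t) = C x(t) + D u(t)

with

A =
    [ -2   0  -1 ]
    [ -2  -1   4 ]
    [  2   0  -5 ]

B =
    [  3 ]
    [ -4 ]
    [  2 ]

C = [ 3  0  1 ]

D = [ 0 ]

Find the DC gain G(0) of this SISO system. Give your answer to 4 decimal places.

G(0) = C(-A)^{-1}B + D = -C A^{-1} B + D.
det A = -12, so A^{-1} = (1/-12)·adj(A) = [[-5/12, 0, 1/12], [1/6, -1, -5/6], [-1/6, 0, -1/6]]
A^{-1} B = [-13/12, 17/6, -5/6]^T
C A^{-1} B = -49/12
G(0) = D - C A^{-1} B = 0 - (-49/12) = 49/12 ≈ 4.0833

4.0833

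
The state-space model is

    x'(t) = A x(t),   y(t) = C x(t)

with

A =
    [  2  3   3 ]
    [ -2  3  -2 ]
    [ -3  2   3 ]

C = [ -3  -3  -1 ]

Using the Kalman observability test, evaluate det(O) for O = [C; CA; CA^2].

CA = [[3, -20, -6]]
CA^2 = [[64, -63, 31]]
Observability matrix O = [C; CA; CA^2] = [[-3, -3, -1], [3, -20, -6], [64, -63, 31]]
Expanding along the first row, det(O) = (-3)·((-20)·31 - (-6)·(-63)) - (-3)·(3·31 - (-6)·64) + (-1)·(3·(-63) - (-20)·64) = (-3)·(-998) - (-3)·477 + (-1)·1091 = 3334
Since det(O) ≠ 0, rank(O) = 3 and the system is completely observable.

3334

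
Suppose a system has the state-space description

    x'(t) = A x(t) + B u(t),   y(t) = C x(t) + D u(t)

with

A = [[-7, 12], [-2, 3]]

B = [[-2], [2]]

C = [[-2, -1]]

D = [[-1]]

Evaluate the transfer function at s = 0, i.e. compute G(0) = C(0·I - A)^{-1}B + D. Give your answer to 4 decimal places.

G(0) = C(-A)^{-1}B + D = -C A^{-1} B + D.
det A = 3, so A^{-1} = (1/3)·adj(A) = [[1, -4], [2/3, -7/3]]
A^{-1} B = [-10, -6]^T
C A^{-1} B = 26
G(0) = D - C A^{-1} B = -1 - (26) = -27

-27.0000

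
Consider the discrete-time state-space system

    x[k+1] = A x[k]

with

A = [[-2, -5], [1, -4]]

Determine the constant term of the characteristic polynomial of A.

13

For a 2×2 matrix, det(zI - A) = z^2 - (tr A)z + det A.
tr A = -6, det A = 13.
So p(z) = z^2 + 6z + 13.
The constant term is 13.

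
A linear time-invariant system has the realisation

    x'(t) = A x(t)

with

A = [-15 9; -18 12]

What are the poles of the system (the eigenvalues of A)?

-6, 3

det(sI - A) = s^2 - (tr A)s + det A, with tr A = (-15) + 12 = -3 and det A = (-15)·12 - 9·(-18) = -180 - (-162) = -18.
So p(s) = det(sI - A) = s^2 + 3s - 18.
Factor s^2 + 3s - 18: two numbers with sum -3 and product -18 are 3 and -6, so s^2 + 3s - 18 = (s - 3)(s + 6).
Hence p(s) = (s - 3) (s + 6), with roots -6, 3.
At least one eigenvalue has non-negative real part, so the system is not asymptotically stable.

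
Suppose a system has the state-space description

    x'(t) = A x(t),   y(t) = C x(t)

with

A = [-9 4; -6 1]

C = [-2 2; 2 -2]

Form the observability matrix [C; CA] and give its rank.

CA = [[6, -6], [-6, 6]]
Observability matrix O = [C; CA] = [[-2, 2], [2, -2], [6, -6], [-6, 6]]
Every row of O is a scalar multiple of row 1 = [-2, 2] (multipliers 1, -1, -3, 3), so the rows span a one-dimensional space.
O ≠ 0, hence rank(O) = 1.
rank(O) = 1 < n = 2, so the pair (A, C) is not completely observable.

1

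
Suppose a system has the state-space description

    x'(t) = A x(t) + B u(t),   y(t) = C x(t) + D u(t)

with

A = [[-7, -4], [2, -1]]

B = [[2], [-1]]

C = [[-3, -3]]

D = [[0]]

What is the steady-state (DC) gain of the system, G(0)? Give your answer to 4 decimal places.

-0.6000

G(0) = C(-A)^{-1}B + D = -C A^{-1} B + D.
det A = 15, so A^{-1} = (1/15)·adj(A) = [[-1/15, 4/15], [-2/15, -7/15]]
A^{-1} B = [-2/5, 1/5]^T
C A^{-1} B = 3/5
G(0) = D - C A^{-1} B = 0 - (3/5) = -3/5 ≈ -0.6000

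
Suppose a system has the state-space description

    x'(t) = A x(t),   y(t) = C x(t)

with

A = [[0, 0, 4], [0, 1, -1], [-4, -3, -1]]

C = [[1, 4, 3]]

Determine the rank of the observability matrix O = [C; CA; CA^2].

CA = [[-12, -5, -3]]
CA^2 = [[12, 4, -40]]
Observability matrix O = [C; CA; CA^2] = [[1, 4, 3], [-12, -5, -3], [12, 4, -40]]
det(O) = 1·((-5)·(-40) - (-3)·4) - 4·((-12)·(-40) - (-3)·12) + 3·((-12)·4 - (-5)·12) = 1·212 - 4·516 + 3·12 = -1816 ≠ 0, so rank(O) = 3.
rank(O) = 3 = n, so the pair (A, C) is completely observable.

3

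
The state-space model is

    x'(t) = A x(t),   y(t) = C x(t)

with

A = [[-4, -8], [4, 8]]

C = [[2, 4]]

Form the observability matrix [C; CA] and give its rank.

CA = [[8, 16]]
Observability matrix O = [C; CA] = [[2, 4], [8, 16]]
Every row of O is a scalar multiple of row 1 = [2, 4] (multipliers 1, 4), so the rows span a one-dimensional space.
O ≠ 0, hence rank(O) = 1.
rank(O) = 1 < n = 2, so the pair (A, C) is not completely observable.

1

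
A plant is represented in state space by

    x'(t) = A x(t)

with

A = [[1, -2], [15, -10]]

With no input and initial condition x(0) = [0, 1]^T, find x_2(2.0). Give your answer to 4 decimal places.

det(sI - A) = s^2 - (tr A)s + det A, with tr A = 1 + (-10) = -9 and det A = 1·(-10) - (-2)·15 = -10 - (-30) = 20.
So p(s) = det(sI - A) = s^2 + 9s + 20.
Factor s^2 + 9s + 20: two numbers with sum -9 and product 20 are -4 and -5, so s^2 + 9s + 20 = (s + 4)(s + 5).
Hence p(s) = (s + 4) (s + 5), with roots -5, -4.
The eigenvalues -5, -4 are distinct and real, so A is diagonalisable and x(t) = e^{At} x(0) = V diag(e^{λ_i t}) V^{-1} x(0), where the columns of V are the eigenvectors.
λ = -5: A - (-5)I = [[6, -2], [15, -5]]. Row 1 gives 6·v1 + (-2)·v2 = 0, so take v_1 = [-1, -3]^T.
λ = -4: A - (-4)I = [[5, -2], [15, -6]]. Row 1 gives 5·v1 + (-2)·v2 = 0, so take v_2 = [-2, -5]^T.
V = [v_1 v_2] = [[-1, -2], [-3, -5]] has det V = -1, so V^{-1} = adj(V)/det V = [[5, -2], [-3, 1]].
Modal coordinates z(0) = V^{-1} x(0): 5·0 + (-2)·1 = -2; (-3)·0 + 1·1 = 1; so z(0) = [-2, 1]^T.
x_2(t) = Σ_i (v_i)_2 · z_i(0) · e^{λ_i t} (row 2 of V times the modal terms).
x_2(2.0) = (-3)·(-2)·e^{-5·2.0} + (-5)·1·e^{-4·2.0} = 6·0.000045 + (-5)·0.000335 = -0.0014.

-0.0014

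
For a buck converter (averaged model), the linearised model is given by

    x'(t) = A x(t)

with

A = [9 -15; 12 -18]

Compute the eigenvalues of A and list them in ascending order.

det(sI - A) = s^2 - (tr A)s + det A, with tr A = 9 + (-18) = -9 and det A = 9·(-18) - (-15)·12 = -162 - (-180) = 18.
So p(s) = det(sI - A) = s^2 + 9s + 18.
Factor s^2 + 9s + 18: two numbers with sum -9 and product 18 are -3 and -6, so s^2 + 9s + 18 = (s + 3)(s + 6).
Hence p(s) = (s + 3) (s + 6), with roots -6, -3.
All eigenvalues have negative real part, so the system is asymptotically stable.

-6, -3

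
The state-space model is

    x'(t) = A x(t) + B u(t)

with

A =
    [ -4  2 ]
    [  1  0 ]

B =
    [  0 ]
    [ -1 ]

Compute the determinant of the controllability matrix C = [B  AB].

-2

AB = [[-2], [0]]
Controllability matrix C = [B  AB] = [[0, -2], [-1, 0]]
det(C) = 0·0 - (-2)·(-1) = 0 - 2 = -2
Since det(C) ≠ 0, rank(C) = 2 and the system is completely controllable.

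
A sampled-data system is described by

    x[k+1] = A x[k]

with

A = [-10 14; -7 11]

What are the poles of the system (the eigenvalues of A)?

-3, 4

det(zI - A) = z^2 - (tr A)z + det A, with tr A = (-10) + 11 = 1 and det A = (-10)·11 - 14·(-7) = -110 - (-98) = -12.
So p(z) = det(zI - A) = z^2 - z - 12.
Factor z^2 - z - 12: two numbers with sum 1 and product -12 are 4 and -3, so z^2 - z - 12 = (z - 4)(z + 3).
Hence p(z) = (z - 4) (z + 3), with roots -3, 4.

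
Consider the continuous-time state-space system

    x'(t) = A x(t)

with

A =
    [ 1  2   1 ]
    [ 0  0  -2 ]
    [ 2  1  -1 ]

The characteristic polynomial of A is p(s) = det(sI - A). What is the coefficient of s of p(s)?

Expand det(sI - A) for the 3×3 matrix.
p(s) = s^3 - s + 6.
(Check: constant term = det(-A) = (-1)^3 det A = 6; coefficient of s^2 = -tr A = 0.)
The coefficient of s is -1.

-1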